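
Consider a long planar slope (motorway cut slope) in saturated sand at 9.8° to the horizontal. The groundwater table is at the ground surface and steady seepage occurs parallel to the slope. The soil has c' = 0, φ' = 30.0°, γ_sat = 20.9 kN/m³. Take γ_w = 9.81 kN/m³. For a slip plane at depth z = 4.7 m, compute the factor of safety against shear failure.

With seepage parallel to the slope and the water table at the surface, the effective normal stress on the slip plane uses the buoyant unit weight γ' = γ_sat − γ_w while the driving shear stress uses γ_sat:
FS = [c' + γ' z cos²β tanφ'] / [γ_sat z sinβ cosβ]
(For c' = 0 this reduces to FS = (γ'/γ_sat)·tanφ'/tanβ.)
γ' = 20.9 − 9.81 = 11.09 kN/m³
Numerator = 0.0 + 11.09·4.7·cos²9.8°·tan30.0° = 0.0 + 11.09·4.7·0.9710·0.5774 = 29.221 kPa
Denominator = 20.9·4.7·sin9.8°·cos9.8° = 20.9·4.7·0.1702·0.9854 = 16.476 kPa
FS = 29.221 / 16.476 = 1.774

FS = 1.77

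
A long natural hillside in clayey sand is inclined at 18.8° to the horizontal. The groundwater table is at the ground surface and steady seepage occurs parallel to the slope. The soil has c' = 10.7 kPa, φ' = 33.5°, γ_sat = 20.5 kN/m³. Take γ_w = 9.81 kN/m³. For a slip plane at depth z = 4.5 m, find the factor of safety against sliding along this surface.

With seepage parallel to the slope and the water table at the surface, the effective normal stress on the slip plane uses the buoyant unit weight γ' = γ_sat − γ_w while the driving shear stress uses γ_sat:
FS = [c' + γ' z cos²β tanφ'] / [γ_sat z sinβ cosβ]
γ' = 20.5 − 9.81 = 10.69 kN/m³
Numerator = 10.7 + 10.69·4.5·cos²18.8°·tan33.5° = 10.7 + 10.69·4.5·0.8961·0.6619 = 39.233 kPa
Denominator = 20.5·4.5·sin18.8°·cos18.8° = 20.5·4.5·0.3223·0.9466 = 28.143 kPa
FS = 39.233 / 28.143 = 1.394

FS = 1.39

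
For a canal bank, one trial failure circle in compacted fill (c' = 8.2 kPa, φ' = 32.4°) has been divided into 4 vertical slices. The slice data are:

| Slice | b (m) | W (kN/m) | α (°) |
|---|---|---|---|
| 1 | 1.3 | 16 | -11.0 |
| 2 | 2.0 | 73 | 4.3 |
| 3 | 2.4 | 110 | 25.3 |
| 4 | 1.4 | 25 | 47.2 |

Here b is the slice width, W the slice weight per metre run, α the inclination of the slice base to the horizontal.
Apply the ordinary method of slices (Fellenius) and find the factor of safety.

Ordinary method of slices: FS = Σ[c'·Δl_i + (W_i cosα_i)·tanφ'] / Σ W_i sinα_i, with Δl_i = b_i / cosα_i.
Slice 1: Δl = 1.3/cos(-11.0°) = 1.324 m; N'_1 = 16·cos(-11.0°) = 15.7; c'Δl = 10.86; W sinα = -3.1
Slice 2: Δl = 2.0/cos4.3° = 2.006 m; N'_2 = 73·cos4.3° = 72.8; c'Δl = 16.45; W sinα = 5.5
Slice 3: Δl = 2.4/cos25.3° = 2.655 m; N'_3 = 110·cos25.3° = 99.4; c'Δl = 21.77; W sinα = 47.0
Slice 4: Δl = 1.4/cos47.2° = 2.061 m; N'_4 = 25·cos47.2° = 17.0; c'Δl = 16.90; W sinα = 18.3
Σc'Δl = 66.0 kN/m; ΣN' = 204.9 kN/m; ΣW sinα = 67.8 kN/m
Resisting = 66.0 + 204.9·tan32.4° = 66.0 + 130.1 = 196.0 kN/m
FS = 196.0 / 67.8 = 2.892

FS = 2.89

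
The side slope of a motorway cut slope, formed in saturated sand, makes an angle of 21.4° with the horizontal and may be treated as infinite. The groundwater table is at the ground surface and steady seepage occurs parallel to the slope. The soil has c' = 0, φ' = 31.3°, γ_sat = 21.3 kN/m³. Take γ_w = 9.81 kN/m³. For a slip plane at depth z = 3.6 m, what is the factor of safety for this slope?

FS = 0.84

With seepage parallel to the slope and the water table at the surface, the effective normal stress on the slip plane uses the buoyant unit weight γ' = γ_sat − γ_w while the driving shear stress uses γ_sat:
FS = [c' + γ' z cos²β tanφ'] / [γ_sat z sinβ cosβ]
(For c' = 0 this reduces to FS = (γ'/γ_sat)·tanφ'/tanβ.)
γ' = 21.3 − 9.81 = 11.49 kN/m³
Numerator = 0.0 + 11.49·3.6·cos²21.4°·tan31.3° = 0.0 + 11.49·3.6·0.8669·0.6080 = 21.801 kPa
Denominator = 21.3·3.6·sin21.4°·cos21.4° = 21.3·3.6·0.3649·0.9311 = 26.050 kPa
FS = 21.801 / 26.050 = 0.837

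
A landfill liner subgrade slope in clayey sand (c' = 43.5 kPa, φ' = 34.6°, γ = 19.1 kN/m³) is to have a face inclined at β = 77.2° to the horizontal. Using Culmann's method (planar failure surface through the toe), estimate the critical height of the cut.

H_c = 27.71 m

Culmann's analysis gives the critical failure plane at α_cr = (β + φ')/2 = (77.2 + 34.6)/2 = 55.9°, and the critical height
H_c = (4c'/γ) · sinβ cosφ' / [1 − cos(β − φ')]
    = (4·43.5/19.1) · sin77.2°·cos34.6° / [1 − cos(42.6°)]
    = 9.110 · 0.9751·0.8231 / [1 − 0.7361]
    = 9.110 · 0.8027 / 0.2639
    = 27.71 m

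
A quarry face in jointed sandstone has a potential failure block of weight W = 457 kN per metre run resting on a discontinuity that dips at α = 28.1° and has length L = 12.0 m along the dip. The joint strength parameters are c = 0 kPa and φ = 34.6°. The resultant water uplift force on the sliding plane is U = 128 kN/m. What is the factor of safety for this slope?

Resolving the block weight along and normal to the plane and applying the Mohr–Coulomb strength on the joint:
N' = W cosα − U = 457·cos28.1° − 128 = 275.1 kN/m
Driving force T = W sinα = 457·sin28.1° = 215.3 kN/m
Resisting force R = c·L + N'·tanφ = 0·12.0 + 275.1·tan34.6° = 0.0 + 189.8 = 189.8 kN/m
FS = R / T = 189.8 / 215.3 = 0.882

FS = 0.88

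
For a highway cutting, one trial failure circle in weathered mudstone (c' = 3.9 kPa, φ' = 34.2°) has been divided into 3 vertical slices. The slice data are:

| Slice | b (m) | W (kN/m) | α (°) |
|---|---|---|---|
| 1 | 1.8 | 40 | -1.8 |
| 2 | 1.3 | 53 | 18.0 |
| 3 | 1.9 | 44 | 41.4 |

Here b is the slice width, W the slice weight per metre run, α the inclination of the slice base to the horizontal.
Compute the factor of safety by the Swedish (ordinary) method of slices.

FS = 2.40

Ordinary method of slices: FS = Σ[c'·Δl_i + (W_i cosα_i)·tanφ'] / Σ W_i sinα_i, with Δl_i = b_i / cosα_i.
Slice 1: Δl = 1.8/cos(-1.8°) = 1.801 m; N'_1 = 40·cos(-1.8°) = 40.0; c'Δl = 7.02; W sinα = -1.3
Slice 2: Δl = 1.3/cos18.0° = 1.367 m; N'_2 = 53·cos18.0° = 50.4; c'Δl = 5.33; W sinα = 16.4
Slice 3: Δl = 1.9/cos41.4° = 2.533 m; N'_3 = 44·cos41.4° = 33.0; c'Δl = 9.88; W sinα = 29.1
Σc'Δl = 22.2 kN/m; ΣN' = 123.4 kN/m; ΣW sinα = 44.2 kN/m
Resisting = 22.2 + 123.4·tan34.2° = 22.2 + 83.9 = 106.1 kN/m
FS = 106.1 / 44.2 = 2.399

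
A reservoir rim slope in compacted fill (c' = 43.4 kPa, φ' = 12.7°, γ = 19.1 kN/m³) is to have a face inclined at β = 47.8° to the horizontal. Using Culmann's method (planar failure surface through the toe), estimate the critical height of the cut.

Culmann's analysis gives the critical failure plane at α_cr = (β + φ')/2 = (47.8 + 12.7)/2 = 30.2°, and the critical height
H_c = (4c'/γ) · sinβ cosφ' / [1 − cos(β − φ')]
    = (4·43.4/19.1) · sin47.8°·cos12.7° / [1 − cos(35.1°)]
    = 9.089 · 0.7408·0.9755 / [1 − 0.8181]
    = 9.089 · 0.7227 / 0.1819
    = 36.12 m

H_c = 36.12 m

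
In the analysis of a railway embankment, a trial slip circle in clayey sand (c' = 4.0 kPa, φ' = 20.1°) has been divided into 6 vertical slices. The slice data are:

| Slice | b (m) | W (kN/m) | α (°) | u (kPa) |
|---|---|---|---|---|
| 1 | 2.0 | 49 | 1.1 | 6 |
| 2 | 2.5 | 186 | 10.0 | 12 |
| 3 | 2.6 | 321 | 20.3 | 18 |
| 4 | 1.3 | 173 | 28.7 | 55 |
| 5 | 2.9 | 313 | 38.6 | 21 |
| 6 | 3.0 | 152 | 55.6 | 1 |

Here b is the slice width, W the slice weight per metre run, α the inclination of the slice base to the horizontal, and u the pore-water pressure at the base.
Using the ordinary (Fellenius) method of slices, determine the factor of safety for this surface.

Ordinary method of slices: FS = Σ[c'·Δl_i + (W_i cosα_i − u_i·Δl_i)·tanφ'] / Σ W_i sinα_i, with Δl_i = b_i / cosα_i.
Slice 1: Δl = 2.0/cos1.1° = 2.000 m; N'_1 = 49·cos1.1° − 6·2.000 = 37.0; c'Δl = 8.00; W sinα = 0.9
Slice 2: Δl = 2.5/cos10.0° = 2.539 m; N'_2 = 186·cos10.0° − 12·2.539 = 152.7; c'Δl = 10.15; W sinα = 32.3
Slice 3: Δl = 2.6/cos20.3° = 2.772 m; N'_3 = 321·cos20.3° − 18·2.772 = 251.2; c'Δl = 11.09; W sinα = 111.4
Slice 4: Δl = 1.3/cos28.7° = 1.482 m; N'_4 = 173·cos28.7° − 55·1.482 = 70.2; c'Δl = 5.93; W sinα = 83.1
Slice 5: Δl = 2.9/cos38.6° = 3.711 m; N'_5 = 313·cos38.6° − 21·3.711 = 166.7; c'Δl = 14.84; W sinα = 195.3
Slice 6: Δl = 3.0/cos55.6° = 5.310 m; N'_6 = 152·cos55.6° − 1·5.310 = 80.6; c'Δl = 21.24; W sinα = 125.4
Σc'Δl = 71.3 kN/m; ΣN' = 758.4 kN/m; ΣW sinα = 548.4 kN/m
Resisting = 71.3 + 758.4·tan20.1° = 71.3 + 277.5 = 348.8 kN/m
FS = 348.8 / 548.4 = 0.636

FS = 0.64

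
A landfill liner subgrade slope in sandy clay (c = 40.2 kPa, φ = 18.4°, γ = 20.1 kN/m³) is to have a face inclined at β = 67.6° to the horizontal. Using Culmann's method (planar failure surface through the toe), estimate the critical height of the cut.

Culmann's analysis gives the critical failure plane at α_cr = (β + φ)/2 = (67.6 + 18.4)/2 = 43.0°, and the critical height
H_c = (4c/γ) · sinβ cosφ / [1 − cos(β − φ)]
    = (4·40.2/20.1) · sin67.6°·cos18.4° / [1 − cos(49.2°)]
    = 8.000 · 0.9245·0.9489 / [1 − 0.6534]
    = 8.000 · 0.8773 / 0.3466
    = 20.25 m

H_c = 20.25 m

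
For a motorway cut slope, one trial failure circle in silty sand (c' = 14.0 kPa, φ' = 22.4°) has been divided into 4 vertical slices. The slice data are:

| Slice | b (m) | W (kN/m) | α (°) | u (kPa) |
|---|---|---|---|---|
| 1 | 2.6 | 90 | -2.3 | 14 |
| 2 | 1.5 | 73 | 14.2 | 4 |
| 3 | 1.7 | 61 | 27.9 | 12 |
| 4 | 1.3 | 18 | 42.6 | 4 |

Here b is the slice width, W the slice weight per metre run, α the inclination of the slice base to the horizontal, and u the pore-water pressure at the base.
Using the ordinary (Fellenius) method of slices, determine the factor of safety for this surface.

Ordinary method of slices: FS = Σ[c'·Δl_i + (W_i cosα_i − u_i·Δl_i)·tanφ'] / Σ W_i sinα_i, with Δl_i = b_i / cosα_i.
Slice 1: Δl = 2.6/cos(-2.3°) = 2.602 m; N'_1 = 90·cos(-2.3°) − 14·2.602 = 53.5; c'Δl = 36.43; W sinα = -3.6
Slice 2: Δl = 1.5/cos14.2° = 1.547 m; N'_2 = 73·cos14.2° − 4·1.547 = 64.6; c'Δl = 21.66; W sinα = 17.9
Slice 3: Δl = 1.7/cos27.9° = 1.924 m; N'_3 = 61·cos27.9° − 12·1.924 = 30.8; c'Δl = 26.93; W sinα = 28.5
Slice 4: Δl = 1.3/cos42.6° = 1.766 m; N'_4 = 18·cos42.6° − 4·1.766 = 6.2; c'Δl = 24.72; W sinα = 12.2
Σc'Δl = 109.7 kN/m; ΣN' = 155.1 kN/m; ΣW sinα = 55.0 kN/m
Resisting = 109.7 + 155.1·tan22.4° = 109.7 + 63.9 = 173.7 kN/m
FS = 173.7 / 55.0 = 3.156

FS = 3.16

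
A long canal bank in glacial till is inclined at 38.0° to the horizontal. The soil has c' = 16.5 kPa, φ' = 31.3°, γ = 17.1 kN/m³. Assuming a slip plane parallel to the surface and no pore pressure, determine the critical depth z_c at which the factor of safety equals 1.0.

Setting FS = 1.00 in FS = [c' + γz cos²β tanφ'] / [γz sinβ cosβ] and solving for z:
z = c' / [γ cosβ (FS·sinβ − cosβ·tanφ')]
  = 16.5 / [17.1·cos38.0°·(1.00·sin38.0° − cos38.0°·tan31.3°)]
  = 16.5 / [17.1·0.7880·(1.00·0.6157 − 0.7880·0.6080)]
  = 16.5 / 1.8399 = 8.968 m

z_c = 8.97 m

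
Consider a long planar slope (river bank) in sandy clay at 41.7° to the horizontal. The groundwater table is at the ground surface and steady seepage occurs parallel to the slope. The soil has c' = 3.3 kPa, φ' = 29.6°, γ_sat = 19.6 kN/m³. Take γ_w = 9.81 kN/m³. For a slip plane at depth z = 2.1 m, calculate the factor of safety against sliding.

With seepage parallel to the slope and the water table at the surface, the effective normal stress on the slip plane uses the buoyant unit weight γ' = γ_sat − γ_w while the driving shear stress uses γ_sat:
FS = [c' + γ' z cos²β tanφ'] / [γ_sat z sinβ cosβ]
γ' = 19.6 − 9.81 = 9.79 kN/m³
Numerator = 3.3 + 9.79·2.1·cos²41.7°·tan29.6° = 3.3 + 9.79·2.1·0.5575·0.5681 = 9.811 kPa
Denominator = 19.6·2.1·sin41.7°·cos41.7° = 19.6·2.1·0.6652·0.7466 = 20.444 kPa
FS = 9.811 / 20.444 = 0.480

FS = 0.48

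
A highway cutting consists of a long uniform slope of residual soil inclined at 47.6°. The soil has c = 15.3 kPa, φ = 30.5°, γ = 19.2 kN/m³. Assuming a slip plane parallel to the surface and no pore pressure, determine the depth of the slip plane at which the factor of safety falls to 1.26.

Setting FS = 1.26 in FS = [c + γz cos²β tanφ] / [γz sinβ cosβ] and solving for z:
z = c / [γ cosβ (FS·sinβ − cosβ·tanφ)]
  = 15.3 / [19.2·cos47.6°·(1.26·sin47.6° − cos47.6°·tan30.5°)]
  = 15.3 / [19.2·0.6743·(1.26·0.7385 − 0.6743·0.5890)]
  = 15.3 / 6.9039 = 2.216 m

z = 2.22 m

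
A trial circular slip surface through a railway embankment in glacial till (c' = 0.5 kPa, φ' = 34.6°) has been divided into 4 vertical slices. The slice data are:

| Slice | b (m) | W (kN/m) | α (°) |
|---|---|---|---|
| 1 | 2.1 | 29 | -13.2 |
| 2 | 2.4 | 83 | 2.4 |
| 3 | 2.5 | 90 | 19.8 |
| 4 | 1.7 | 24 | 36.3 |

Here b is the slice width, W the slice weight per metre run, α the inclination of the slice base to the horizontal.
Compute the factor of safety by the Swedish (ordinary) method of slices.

FS = 3.69

Ordinary method of slices: FS = Σ[c'·Δl_i + (W_i cosα_i)·tanφ'] / Σ W_i sinα_i, with Δl_i = b_i / cosα_i.
Slice 1: Δl = 2.1/cos(-13.2°) = 2.157 m; N'_1 = 29·cos(-13.2°) = 28.2; c'Δl = 1.08; W sinα = -6.6
Slice 2: Δl = 2.4/cos2.4° = 2.402 m; N'_2 = 83·cos2.4° = 82.9; c'Δl = 1.20; W sinα = 3.5
Slice 3: Δl = 2.5/cos19.8° = 2.657 m; N'_3 = 90·cos19.8° = 84.7; c'Δl = 1.33; W sinα = 30.5
Slice 4: Δl = 1.7/cos36.3° = 2.109 m; N'_4 = 24·cos36.3° = 19.3; c'Δl = 1.05; W sinα = 14.2
Σc'Δl = 4.7 kN/m; ΣN' = 215.2 kN/m; ΣW sinα = 41.5 kN/m
Resisting = 4.7 + 215.2·tan34.6° = 4.7 + 148.4 = 153.1 kN/m
FS = 153.1 / 41.5 = 3.685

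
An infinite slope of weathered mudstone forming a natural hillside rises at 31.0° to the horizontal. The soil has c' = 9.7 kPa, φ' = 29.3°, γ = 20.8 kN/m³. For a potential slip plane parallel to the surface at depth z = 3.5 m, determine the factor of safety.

For an infinite slope with a slip plane parallel to the surface (no pore pressure): FS = [c' + γz cos²β tanφ'] / [γz sinβ cosβ].
γz = 20.8·3.5 = 72.80 kN/m²
Numerator = 9.7 + 72.80·cos²31.0°·tan29.3° = 9.7 + 72.80·0.7347·0.5612 = 39.716 kPa
Denominator = 72.80·sin31.0°·cos31.0° = 72.80·0.5150·0.8572 = 32.139 kPa
FS = 39.716 / 32.139 = 1.236

FS = 1.24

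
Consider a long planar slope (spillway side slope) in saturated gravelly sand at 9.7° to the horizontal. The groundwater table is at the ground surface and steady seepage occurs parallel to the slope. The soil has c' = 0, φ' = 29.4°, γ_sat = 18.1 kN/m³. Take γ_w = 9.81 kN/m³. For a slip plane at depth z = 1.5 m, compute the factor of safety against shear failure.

FS = 1.51

With seepage parallel to the slope and the water table at the surface, the effective normal stress on the slip plane uses the buoyant unit weight γ' = γ_sat − γ_w while the driving shear stress uses γ_sat:
FS = [c' + γ' z cos²β tanφ'] / [γ_sat z sinβ cosβ]
(For c' = 0 this reduces to FS = (γ'/γ_sat)·tanφ'/tanβ.)
γ' = 18.1 − 9.81 = 8.29 kN/m³
Numerator = 0.0 + 8.29·1.5·cos²9.7°·tan29.4° = 0.0 + 8.29·1.5·0.9716·0.5635 = 6.808 kPa
Denominator = 18.1·1.5·sin9.7°·cos9.7° = 18.1·1.5·0.1685·0.9857 = 4.509 kPa
FS = 6.808 / 4.509 = 1.510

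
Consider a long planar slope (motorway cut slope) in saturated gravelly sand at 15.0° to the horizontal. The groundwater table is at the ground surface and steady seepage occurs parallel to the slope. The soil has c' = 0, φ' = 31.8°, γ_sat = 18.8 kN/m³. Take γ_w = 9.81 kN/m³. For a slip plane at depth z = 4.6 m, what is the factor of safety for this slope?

FS = 1.11

With seepage parallel to the slope and the water table at the surface, the effective normal stress on the slip plane uses the buoyant unit weight γ' = γ_sat − γ_w while the driving shear stress uses γ_sat:
FS = [c' + γ' z cos²β tanφ'] / [γ_sat z sinβ cosβ]
(For c' = 0 this reduces to FS = (γ'/γ_sat)·tanφ'/tanβ.)
γ' = 18.8 − 9.81 = 8.99 kN/m³
Numerator = 0.0 + 8.99·4.6·cos²15.0°·tan31.8° = 0.0 + 8.99·4.6·0.9330·0.6200 = 23.923 kPa
Denominator = 18.8·4.6·sin15.0°·cos15.0° = 18.8·4.6·0.2588·0.9659 = 21.620 kPa
FS = 23.923 / 21.620 = 1.107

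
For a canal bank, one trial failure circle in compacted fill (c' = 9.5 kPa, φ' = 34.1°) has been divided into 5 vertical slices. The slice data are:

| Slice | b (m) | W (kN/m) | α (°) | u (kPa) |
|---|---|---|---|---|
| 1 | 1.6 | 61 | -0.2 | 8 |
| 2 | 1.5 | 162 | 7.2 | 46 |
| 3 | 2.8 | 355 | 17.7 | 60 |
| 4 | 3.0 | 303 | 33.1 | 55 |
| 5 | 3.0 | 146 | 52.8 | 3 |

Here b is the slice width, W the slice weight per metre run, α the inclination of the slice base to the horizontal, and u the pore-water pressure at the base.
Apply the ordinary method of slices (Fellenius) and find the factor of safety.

FS = 1.05

Ordinary method of slices: FS = Σ[c'·Δl_i + (W_i cosα_i − u_i·Δl_i)·tanφ'] / Σ W_i sinα_i, with Δl_i = b_i / cosα_i.
Slice 1: Δl = 1.6/cos(-0.2°) = 1.600 m; N'_1 = 61·cos(-0.2°) − 8·1.600 = 48.2; c'Δl = 15.20; W sinα = -0.2
Slice 2: Δl = 1.5/cos7.2° = 1.512 m; N'_2 = 162·cos7.2° − 46·1.512 = 91.2; c'Δl = 14.36; W sinα = 20.3
Slice 3: Δl = 2.8/cos17.7° = 2.939 m; N'_3 = 355·cos17.7° − 60·2.939 = 161.8; c'Δl = 27.92; W sinα = 107.9
Slice 4: Δl = 3.0/cos33.1° = 3.581 m; N'_4 = 303·cos33.1° − 55·3.581 = 56.9; c'Δl = 34.02; W sinα = 165.5
Slice 5: Δl = 3.0/cos52.8° = 4.962 m; N'_5 = 146·cos52.8° − 3·4.962 = 73.4; c'Δl = 47.14; W sinα = 116.3
Σc'Δl = 138.6 kN/m; ΣN' = 431.5 kN/m; ΣW sinα = 409.8 kN/m
Resisting = 138.6 + 431.5·tan34.1° = 138.6 + 292.1 = 430.8 kN/m
FS = 430.8 / 409.8 = 1.051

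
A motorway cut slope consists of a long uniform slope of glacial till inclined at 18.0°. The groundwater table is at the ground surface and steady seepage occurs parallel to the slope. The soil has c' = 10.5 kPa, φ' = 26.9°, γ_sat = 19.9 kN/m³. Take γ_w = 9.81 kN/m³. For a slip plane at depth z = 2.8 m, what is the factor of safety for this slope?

With seepage parallel to the slope and the water table at the surface, the effective normal stress on the slip plane uses the buoyant unit weight γ' = γ_sat − γ_w while the driving shear stress uses γ_sat:
FS = [c' + γ' z cos²β tanφ'] / [γ_sat z sinβ cosβ]
γ' = 19.9 − 9.81 = 10.09 kN/m³
Numerator = 10.5 + 10.09·2.8·cos²18.0°·tan26.9° = 10.5 + 10.09·2.8·0.9045·0.5073 = 23.464 kPa
Denominator = 19.9·2.8·sin18.0°·cos18.0° = 19.9·2.8·0.3090·0.9511 = 16.376 kPa
FS = 23.464 / 16.376 = 1.433

FS = 1.43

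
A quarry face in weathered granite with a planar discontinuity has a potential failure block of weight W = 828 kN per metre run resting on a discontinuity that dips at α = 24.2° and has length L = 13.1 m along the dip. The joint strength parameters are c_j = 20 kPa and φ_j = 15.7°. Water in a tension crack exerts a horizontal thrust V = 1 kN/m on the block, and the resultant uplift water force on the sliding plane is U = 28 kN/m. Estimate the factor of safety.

Resolving the block weight along and normal to the plane and applying the Mohr–Coulomb strength on the joint:
N' = W cosα − U − V sinα = 828·cos24.2° − 28 − 1·sin24.2° = 726.8 kN/m
Driving force T = W sinα + V cosα = 828·sin24.2° + 1·cos24.2° = 340.3 kN/m
Resisting force R = c_j·L + N'·tanφ_j = 20·13.1 + 726.8·tan15.7° = 262.0 + 204.3 = 466.3 kN/m
FS = R / T = 466.3 / 340.3 = 1.370

FS = 1.37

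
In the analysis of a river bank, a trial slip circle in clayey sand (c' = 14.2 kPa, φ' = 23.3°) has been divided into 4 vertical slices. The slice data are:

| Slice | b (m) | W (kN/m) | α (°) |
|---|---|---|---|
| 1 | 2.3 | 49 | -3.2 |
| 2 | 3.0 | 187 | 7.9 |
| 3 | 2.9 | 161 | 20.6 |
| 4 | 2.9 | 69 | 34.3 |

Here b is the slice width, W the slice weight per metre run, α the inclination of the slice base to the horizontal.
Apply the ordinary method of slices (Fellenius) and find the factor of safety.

Ordinary method of slices: FS = Σ[c'·Δl_i + (W_i cosα_i)·tanφ'] / Σ W_i sinα_i, with Δl_i = b_i / cosα_i.
Slice 1: Δl = 2.3/cos(-3.2°) = 2.304 m; N'_1 = 49·cos(-3.2°) = 48.9; c'Δl = 32.71; W sinα = -2.7
Slice 2: Δl = 3.0/cos7.9° = 3.029 m; N'_2 = 187·cos7.9° = 185.2; c'Δl = 43.01; W sinα = 25.7
Slice 3: Δl = 2.9/cos20.6° = 3.098 m; N'_3 = 161·cos20.6° = 150.7; c'Δl = 43.99; W sinα = 56.6
Slice 4: Δl = 2.9/cos34.3° = 3.510 m; N'_4 = 69·cos34.3° = 57.0; c'Δl = 49.85; W sinα = 38.9
Σc'Δl = 169.6 kN/m; ΣN' = 441.9 kN/m; ΣW sinα = 118.5 kN/m
Resisting = 169.6 + 441.9·tan23.3° = 169.6 + 190.3 = 359.9 kN/m
FS = 359.9 / 118.5 = 3.037

FS = 3.04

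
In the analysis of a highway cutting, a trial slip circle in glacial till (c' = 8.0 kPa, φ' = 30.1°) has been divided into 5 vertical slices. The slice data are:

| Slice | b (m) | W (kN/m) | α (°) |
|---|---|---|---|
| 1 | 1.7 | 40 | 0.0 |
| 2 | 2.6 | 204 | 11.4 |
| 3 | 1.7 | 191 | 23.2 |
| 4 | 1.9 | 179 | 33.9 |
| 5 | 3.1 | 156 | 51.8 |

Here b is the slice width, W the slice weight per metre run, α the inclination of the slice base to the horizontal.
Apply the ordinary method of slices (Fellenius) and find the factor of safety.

Ordinary method of slices: FS = Σ[c'·Δl_i + (W_i cosα_i)·tanφ'] / Σ W_i sinα_i, with Δl_i = b_i / cosα_i.
Slice 1: Δl = 1.7/cos0.0° = 1.700 m; N'_1 = 40·cos0.0° = 40.0; c'Δl = 13.60; W sinα = 0.0
Slice 2: Δl = 2.6/cos11.4° = 2.652 m; N'_2 = 204·cos11.4° = 200.0; c'Δl = 21.22; W sinα = 40.3
Slice 3: Δl = 1.7/cos23.2° = 1.850 m; N'_3 = 191·cos23.2° = 175.6; c'Δl = 14.80; W sinα = 75.2
Slice 4: Δl = 1.9/cos33.9° = 2.289 m; N'_4 = 179·cos33.9° = 148.6; c'Δl = 18.31; W sinα = 99.8
Slice 5: Δl = 3.1/cos51.8° = 5.013 m; N'_5 = 156·cos51.8° = 96.5; c'Δl = 40.10; W sinα = 122.6
Σc'Δl = 108.0 kN/m; ΣN' = 660.6 kN/m; ΣW sinα = 338.0 kN/m
Resisting = 108.0 + 660.6·tan30.1° = 108.0 + 382.9 = 491.0 kN/m
FS = 491.0 / 338.0 = 1.453

FS = 1.45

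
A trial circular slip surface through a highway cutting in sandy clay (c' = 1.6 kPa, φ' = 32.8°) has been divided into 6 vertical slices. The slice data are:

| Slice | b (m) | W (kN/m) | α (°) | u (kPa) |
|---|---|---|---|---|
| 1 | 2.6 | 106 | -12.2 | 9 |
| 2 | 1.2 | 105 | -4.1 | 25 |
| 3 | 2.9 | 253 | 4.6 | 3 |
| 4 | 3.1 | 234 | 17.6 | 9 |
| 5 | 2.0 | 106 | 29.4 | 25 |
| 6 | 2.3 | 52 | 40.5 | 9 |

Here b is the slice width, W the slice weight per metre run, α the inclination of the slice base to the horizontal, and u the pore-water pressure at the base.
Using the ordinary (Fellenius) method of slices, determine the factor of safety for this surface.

FS = 2.97

Ordinary method of slices: FS = Σ[c'·Δl_i + (W_i cosα_i − u_i·Δl_i)·tanφ'] / Σ W_i sinα_i, with Δl_i = b_i / cosα_i.
Slice 1: Δl = 2.6/cos(-12.2°) = 2.660 m; N'_1 = 106·cos(-12.2°) − 9·2.660 = 79.7; c'Δl = 4.26; W sinα = -22.4
Slice 2: Δl = 1.2/cos(-4.1°) = 1.203 m; N'_2 = 105·cos(-4.1°) − 25·1.203 = 74.7; c'Δl = 1.92; W sinα = -7.5
Slice 3: Δl = 2.9/cos4.6° = 2.909 m; N'_3 = 253·cos4.6° − 3·2.909 = 243.5; c'Δl = 4.65; W sinα = 20.3
Slice 4: Δl = 3.1/cos17.6° = 3.252 m; N'_4 = 234·cos17.6° − 9·3.252 = 193.8; c'Δl = 5.20; W sinα = 70.8
Slice 5: Δl = 2.0/cos29.4° = 2.296 m; N'_5 = 106·cos29.4° − 25·2.296 = 35.0; c'Δl = 3.67; W sinα = 52.0
Slice 6: Δl = 2.3/cos40.5° = 3.025 m; N'_6 = 52·cos40.5° − 9·3.025 = 12.3; c'Δl = 4.84; W sinα = 33.8
Σc'Δl = 24.6 kN/m; ΣN' = 638.8 kN/m; ΣW sinα = 146.9 kN/m
Resisting = 24.6 + 638.8·tan32.8° = 24.6 + 411.7 = 436.2 kN/m
FS = 436.2 / 146.9 = 2.969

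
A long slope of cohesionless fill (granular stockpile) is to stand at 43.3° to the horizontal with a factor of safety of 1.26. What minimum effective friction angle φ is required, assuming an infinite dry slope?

FS = tanφ/tanβ ⇒ tanφ = FS · tanβ = 1.26 · tan43.3° = 1.1874
φ = arctan(1.1874) = 49.90°

φ = 49.9°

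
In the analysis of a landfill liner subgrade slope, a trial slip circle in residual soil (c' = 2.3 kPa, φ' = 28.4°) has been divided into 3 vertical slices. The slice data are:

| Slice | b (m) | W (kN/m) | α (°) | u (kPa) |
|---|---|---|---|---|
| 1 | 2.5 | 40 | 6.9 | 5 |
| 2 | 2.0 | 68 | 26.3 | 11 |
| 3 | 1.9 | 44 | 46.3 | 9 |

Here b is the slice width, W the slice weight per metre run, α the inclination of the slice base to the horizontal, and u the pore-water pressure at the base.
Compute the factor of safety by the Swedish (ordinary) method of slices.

FS = 0.82

Ordinary method of slices: FS = Σ[c'·Δl_i + (W_i cosα_i − u_i·Δl_i)·tanφ'] / Σ W_i sinα_i, with Δl_i = b_i / cosα_i.
Slice 1: Δl = 2.5/cos6.9° = 2.518 m; N'_1 = 40·cos6.9° − 5·2.518 = 27.1; c'Δl = 5.79; W sinα = 4.8
Slice 2: Δl = 2.0/cos26.3° = 2.231 m; N'_2 = 68·cos26.3° − 11·2.231 = 36.4; c'Δl = 5.13; W sinα = 30.1
Slice 3: Δl = 1.9/cos46.3° = 2.750 m; N'_3 = 44·cos46.3° − 9·2.750 = 5.6; c'Δl = 6.33; W sinα = 31.8
Σc'Δl = 17.2 kN/m; ΣN' = 69.2 kN/m; ΣW sinα = 66.7 kN/m
Resisting = 17.2 + 69.2·tan28.4° = 17.2 + 37.4 = 54.7 kN/m
FS = 54.7 / 66.7 = 0.819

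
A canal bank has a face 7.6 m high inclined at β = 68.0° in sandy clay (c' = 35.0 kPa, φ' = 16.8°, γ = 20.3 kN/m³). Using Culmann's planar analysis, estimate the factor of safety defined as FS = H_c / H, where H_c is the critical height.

H_c = (4c'/γ) · sinβ cosφ' / [1 − cos(β − φ')]
    = (4·35.0/20.3) · sin68.0°·cos16.8° / [1 − cos51.2°]
    = 6.897 · 0.8876 / 0.3734 = 16.39 m
FS = H_c / H = 16.39 / 7.6 = 2.157

FS = 2.16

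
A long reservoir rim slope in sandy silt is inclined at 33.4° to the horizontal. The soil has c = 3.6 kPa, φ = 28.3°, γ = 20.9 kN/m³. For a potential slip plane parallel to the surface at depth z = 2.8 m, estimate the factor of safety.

FS = 0.95

For an infinite slope with a slip plane parallel to the surface (no pore pressure): FS = [c + γz cos²β tanφ] / [γz sinβ cosβ].
γz = 20.9·2.8 = 58.52 kN/m²
Numerator = 3.6 + 58.52·cos²33.4°·tan28.3° = 3.6 + 58.52·0.6970·0.5384 = 25.561 kPa
Denominator = 58.52·sin33.4°·cos33.4° = 58.52·0.5505·0.8348 = 26.894 kPa
FS = 25.561 / 26.894 = 0.950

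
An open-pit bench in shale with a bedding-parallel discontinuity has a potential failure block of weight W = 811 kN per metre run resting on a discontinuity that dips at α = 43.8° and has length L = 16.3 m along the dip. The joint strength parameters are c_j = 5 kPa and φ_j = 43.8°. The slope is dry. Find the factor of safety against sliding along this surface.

FS = 1.15

Resolving the block weight along and normal to the plane and applying the Mohr–Coulomb strength on the joint:
N' = W cosα = 811·cos43.8° = 585.3 kN/m
Driving force T = W sinα = 811·sin43.8° = 561.3 kN/m
Resisting force R = c_j·L + N'·tanφ_j = 5·16.3 + 585.3·tan43.8° = 81.5 + 561.3 = 642.8 kN/m
FS = R / T = 642.8 / 561.3 = 1.145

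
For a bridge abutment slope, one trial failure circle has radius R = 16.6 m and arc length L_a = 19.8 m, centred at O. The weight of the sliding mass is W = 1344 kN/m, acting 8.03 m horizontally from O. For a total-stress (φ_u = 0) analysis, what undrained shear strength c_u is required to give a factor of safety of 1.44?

c_u = 47.3 kPa

FS = c_u·L_a·R / (W·d), so c_u = FS·W·d / (L_a·R).
c_u = 1.44·1344·8.03 / (19.80·16.6) = 15540.9 / 328.68 = 47.28 kPa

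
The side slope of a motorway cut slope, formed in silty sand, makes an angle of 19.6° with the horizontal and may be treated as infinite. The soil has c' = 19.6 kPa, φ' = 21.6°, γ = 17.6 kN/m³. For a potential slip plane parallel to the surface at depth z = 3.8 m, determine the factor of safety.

For an infinite slope with a slip plane parallel to the surface (no pore pressure): FS = [c' + γz cos²β tanφ'] / [γz sinβ cosβ].
γz = 17.6·3.8 = 66.88 kN/m²
Numerator = 19.6 + 66.88·cos²19.6°·tan21.6° = 19.6 + 66.88·0.8875·0.3959 = 43.100 kPa
Denominator = 66.88·sin19.6°·cos19.6° = 66.88·0.3355·0.9421 = 21.135 kPa
FS = 43.100 / 21.135 = 2.039

FS = 2.04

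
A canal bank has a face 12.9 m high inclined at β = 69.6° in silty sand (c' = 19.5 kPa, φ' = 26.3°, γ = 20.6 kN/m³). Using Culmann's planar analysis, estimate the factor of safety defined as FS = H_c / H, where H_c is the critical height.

FS = 0.91

H_c = (4c'/γ) · sinβ cosφ' / [1 − cos(β − φ')]
    = (4·19.5/20.6) · sin69.6°·cos26.3° / [1 − cos43.3°]
    = 3.786 · 0.8403 / 0.2722 = 11.69 m
FS = H_c / H = 11.69 / 12.9 = 0.906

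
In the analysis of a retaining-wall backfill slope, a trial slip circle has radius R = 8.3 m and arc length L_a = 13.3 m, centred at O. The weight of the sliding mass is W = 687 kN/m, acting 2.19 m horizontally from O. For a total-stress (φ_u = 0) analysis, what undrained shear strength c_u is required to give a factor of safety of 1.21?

FS = c_u·L_a·R / (W·d), so c_u = FS·W·d / (L_a·R).
c_u = 1.21·687·2.19 / (13.30·8.3) = 1820.5 / 110.39 = 16.49 kPa

c_u = 16.5 kPa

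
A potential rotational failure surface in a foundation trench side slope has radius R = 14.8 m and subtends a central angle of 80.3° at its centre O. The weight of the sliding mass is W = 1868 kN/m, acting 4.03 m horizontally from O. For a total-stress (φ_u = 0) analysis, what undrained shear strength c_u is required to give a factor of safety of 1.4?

c_u = 34.3 kPa

FS = c_u·L_a·R / (W·d), so c_u = FS·W·d / (L_a·R).
Arc length L_a = R·θ = 14.8·(80.3°·π/180) = 14.8·1.4015 = 20.74 m
c_u = 1.4·1868·4.03 / (20.74·14.8) = 10539.3 / 306.98 = 34.33 kPa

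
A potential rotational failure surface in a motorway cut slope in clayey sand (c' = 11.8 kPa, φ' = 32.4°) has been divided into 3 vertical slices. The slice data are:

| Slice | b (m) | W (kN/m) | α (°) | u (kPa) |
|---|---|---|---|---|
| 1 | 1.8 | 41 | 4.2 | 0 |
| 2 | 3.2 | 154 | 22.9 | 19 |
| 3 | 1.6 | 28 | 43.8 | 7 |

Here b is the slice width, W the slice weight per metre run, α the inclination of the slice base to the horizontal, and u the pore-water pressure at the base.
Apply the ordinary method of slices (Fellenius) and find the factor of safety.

Ordinary method of slices: FS = Σ[c'·Δl_i + (W_i cosα_i − u_i·Δl_i)·tanφ'] / Σ W_i sinα_i, with Δl_i = b_i / cosα_i.
Slice 1: Δl = 1.8/cos4.2° = 1.805 m; N'_1 = 41·cos4.2° − 0·1.805 = 40.9; c'Δl = 21.30; W sinα = 3.0
Slice 2: Δl = 3.2/cos22.9° = 3.474 m; N'_2 = 154·cos22.9° − 19·3.474 = 75.9; c'Δl = 40.99; W sinα = 59.9
Slice 3: Δl = 1.6/cos43.8° = 2.217 m; N'_3 = 28·cos43.8° − 7·2.217 = 4.7; c'Δl = 26.16; W sinα = 19.4
Σc'Δl = 88.4 kN/m; ΣN' = 121.4 kN/m; ΣW sinα = 82.3 kN/m
Resisting = 88.4 + 121.4·tan32.4° = 88.4 + 77.1 = 165.5 kN/m
FS = 165.5 / 82.3 = 2.011

FS = 2.01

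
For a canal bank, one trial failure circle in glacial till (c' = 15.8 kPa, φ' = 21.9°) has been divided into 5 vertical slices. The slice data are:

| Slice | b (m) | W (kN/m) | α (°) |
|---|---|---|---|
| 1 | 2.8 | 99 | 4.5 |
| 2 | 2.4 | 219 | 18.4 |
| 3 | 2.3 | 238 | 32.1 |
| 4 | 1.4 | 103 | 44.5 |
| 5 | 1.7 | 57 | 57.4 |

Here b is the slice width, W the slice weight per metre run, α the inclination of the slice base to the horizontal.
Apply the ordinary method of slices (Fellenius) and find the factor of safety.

FS = 1.40

Ordinary method of slices: FS = Σ[c'·Δl_i + (W_i cosα_i)·tanφ'] / Σ W_i sinα_i, with Δl_i = b_i / cosα_i.
Slice 1: Δl = 2.8/cos4.5° = 2.809 m; N'_1 = 99·cos4.5° = 98.7; c'Δl = 44.38; W sinα = 7.8
Slice 2: Δl = 2.4/cos18.4° = 2.529 m; N'_2 = 219·cos18.4° = 207.8; c'Δl = 39.96; W sinα = 69.1
Slice 3: Δl = 2.3/cos32.1° = 2.715 m; N'_3 = 238·cos32.1° = 201.6; c'Δl = 42.90; W sinα = 126.5
Slice 4: Δl = 1.4/cos44.5° = 1.963 m; N'_4 = 103·cos44.5° = 73.5; c'Δl = 31.01; W sinα = 72.2
Slice 5: Δl = 1.7/cos57.4° = 3.155 m; N'_5 = 57·cos57.4° = 30.7; c'Δl = 49.85; W sinα = 48.0
Σc'Δl = 208.1 kN/m; ΣN' = 612.3 kN/m; ΣW sinα = 323.6 kN/m
Resisting = 208.1 + 612.3·tan21.9° = 208.1 + 246.1 = 454.2 kN/m
FS = 454.2 / 323.6 = 1.404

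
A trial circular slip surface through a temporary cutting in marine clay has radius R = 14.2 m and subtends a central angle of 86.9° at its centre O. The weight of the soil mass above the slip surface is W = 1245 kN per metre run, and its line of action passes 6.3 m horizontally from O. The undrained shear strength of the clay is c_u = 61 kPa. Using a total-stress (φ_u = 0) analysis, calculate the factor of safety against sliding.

Taking moments about the centre O, the resisting moment is provided by the undrained shear strength acting along the arc:
Arc length L_a = R·θ = 14.2·(86.9°·π/180) = 14.2·1.5167 = 21.54 m
M_R = c_u·L_a·R = 61·21.54·14.2 = 18655.4 kN·m/m
M_D = W·d = 1245·6.3 = 7843.5 kN·m/m
FS = M_R / M_D = 18655.4 / 7843.5 = 2.378

FS = 2.38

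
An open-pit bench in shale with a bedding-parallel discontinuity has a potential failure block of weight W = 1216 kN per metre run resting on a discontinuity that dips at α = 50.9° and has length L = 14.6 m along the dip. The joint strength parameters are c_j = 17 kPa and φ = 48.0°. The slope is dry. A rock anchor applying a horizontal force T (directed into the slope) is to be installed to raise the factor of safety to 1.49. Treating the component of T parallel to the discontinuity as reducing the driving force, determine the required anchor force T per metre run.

Resolving forces along and normal to the sliding plane, with the horizontal anchor force T adding T·sinα to the effective normal force and T·cosα acting up the plane against the driving force:
FS = [c_jL + (W cosα + T sinα) tanφ] / [W sinα − T cosα]
Without the anchor: N' = 766.9 kN/m, driving T_d = 943.7 kN/m, resisting R = 17·14.6 + 766.9·tan48.0° = 1099.9 kN/m, FS = 1.17.
Setting FS = 1.49 and solving for T:
1.49·(943.7 − T cos50.9°) = 1099.9 + T sin50.9°·tan48.0°
T·(sin50.9°·tan48.0° + 1.49·cos50.9°) = 1.49·943.7 − 1099.9
T·(0.7760·1.1106 + 1.49·0.6307) = 1406.1 − 1099.9 = 306.1
T·1.8016 = 306.1
T = 169.9 kN/m

T = 170 kN/m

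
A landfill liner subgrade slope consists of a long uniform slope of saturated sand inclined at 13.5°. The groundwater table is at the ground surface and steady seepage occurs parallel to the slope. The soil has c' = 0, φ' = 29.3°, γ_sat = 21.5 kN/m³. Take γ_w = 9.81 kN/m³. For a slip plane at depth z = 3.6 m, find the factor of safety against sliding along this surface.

FS = 1.27

With seepage parallel to the slope and the water table at the surface, the effective normal stress on the slip plane uses the buoyant unit weight γ' = γ_sat − γ_w while the driving shear stress uses γ_sat:
FS = [c' + γ' z cos²β tanφ'] / [γ_sat z sinβ cosβ]
(For c' = 0 this reduces to FS = (γ'/γ_sat)·tanφ'/tanβ.)
γ' = 21.5 − 9.81 = 11.69 kN/m³
Numerator = 0.0 + 11.69·3.6·cos²13.5°·tan29.3° = 0.0 + 11.69·3.6·0.9455·0.5612 = 22.329 kPa
Denominator = 21.5·3.6·sin13.5°·cos13.5° = 21.5·3.6·0.2334·0.9724 = 17.569 kPa
FS = 22.329 / 17.569 = 1.271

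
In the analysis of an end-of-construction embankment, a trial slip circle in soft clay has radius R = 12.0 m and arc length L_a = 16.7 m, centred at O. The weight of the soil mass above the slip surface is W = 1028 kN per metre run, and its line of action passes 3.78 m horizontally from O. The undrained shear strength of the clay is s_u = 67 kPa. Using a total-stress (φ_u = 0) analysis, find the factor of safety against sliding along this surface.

FS = 3.46

Taking moments about the centre O, the resisting moment is provided by the undrained shear strength acting along the arc:
M_R = s_u·L_a·R = 67·16.70·12.0 = 13426.8 kN·m/m
M_D = W·d = 1028·3.78 = 3885.8 kN·m/m
FS = M_R / M_D = 13426.8 / 3885.8 = 3.455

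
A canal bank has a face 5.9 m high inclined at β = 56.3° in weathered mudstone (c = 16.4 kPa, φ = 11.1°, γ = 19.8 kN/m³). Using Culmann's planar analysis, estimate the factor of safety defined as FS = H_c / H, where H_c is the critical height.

FS = 1.55

H_c = (4c/γ) · sinβ cosφ / [1 − cos(β − φ)]
    = (4·16.4/19.8) · sin56.3°·cos11.1° / [1 − cos45.2°]
    = 3.313 · 0.8164 / 0.2954 = 9.16 m
FS = H_c / H = 9.16 / 5.9 = 1.552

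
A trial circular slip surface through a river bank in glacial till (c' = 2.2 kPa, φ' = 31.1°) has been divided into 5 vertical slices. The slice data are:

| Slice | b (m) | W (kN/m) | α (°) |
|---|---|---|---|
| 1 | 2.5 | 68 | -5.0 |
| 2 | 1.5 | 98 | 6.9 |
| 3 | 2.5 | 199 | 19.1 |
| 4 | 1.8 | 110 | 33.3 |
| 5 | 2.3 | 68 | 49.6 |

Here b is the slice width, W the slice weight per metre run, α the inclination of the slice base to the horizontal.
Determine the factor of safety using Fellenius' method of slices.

Ordinary method of slices: FS = Σ[c'·Δl_i + (W_i cosα_i)·tanφ'] / Σ W_i sinα_i, with Δl_i = b_i / cosα_i.
Slice 1: Δl = 2.5/cos(-5.0°) = 2.510 m; N'_1 = 68·cos(-5.0°) = 67.7; c'Δl = 5.52; W sinα = -5.9
Slice 2: Δl = 1.5/cos6.9° = 1.511 m; N'_2 = 98·cos6.9° = 97.3; c'Δl = 3.32; W sinα = 11.8
Slice 3: Δl = 2.5/cos19.1° = 2.646 m; N'_3 = 199·cos19.1° = 188.0; c'Δl = 5.82; W sinα = 65.1
Slice 4: Δl = 1.8/cos33.3° = 2.154 m; N'_4 = 110·cos33.3° = 91.9; c'Δl = 4.74; W sinα = 60.4
Slice 5: Δl = 2.3/cos49.6° = 3.549 m; N'_5 = 68·cos49.6° = 44.1; c'Δl = 7.81; W sinα = 51.8
Σc'Δl = 27.2 kN/m; ΣN' = 489.1 kN/m; ΣW sinα = 183.1 kN/m
Resisting = 27.2 + 489.1·tan31.1° = 27.2 + 295.0 = 322.2 kN/m
FS = 322.2 / 183.1 = 1.760

FS = 1.76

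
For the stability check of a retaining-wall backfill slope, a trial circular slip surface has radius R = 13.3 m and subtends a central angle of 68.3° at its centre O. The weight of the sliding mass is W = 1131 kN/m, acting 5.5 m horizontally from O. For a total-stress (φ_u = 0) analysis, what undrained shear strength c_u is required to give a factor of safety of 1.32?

FS = c_u·L_a·R / (W·d), so c_u = FS·W·d / (L_a·R).
Arc length L_a = R·θ = 13.3·(68.3°·π/180) = 13.3·1.1921 = 15.85 m
c_u = 1.32·1131·5.5 / (15.85·13.3) = 8211.1 / 210.86 = 38.94 kPa

c_u = 38.9 kPa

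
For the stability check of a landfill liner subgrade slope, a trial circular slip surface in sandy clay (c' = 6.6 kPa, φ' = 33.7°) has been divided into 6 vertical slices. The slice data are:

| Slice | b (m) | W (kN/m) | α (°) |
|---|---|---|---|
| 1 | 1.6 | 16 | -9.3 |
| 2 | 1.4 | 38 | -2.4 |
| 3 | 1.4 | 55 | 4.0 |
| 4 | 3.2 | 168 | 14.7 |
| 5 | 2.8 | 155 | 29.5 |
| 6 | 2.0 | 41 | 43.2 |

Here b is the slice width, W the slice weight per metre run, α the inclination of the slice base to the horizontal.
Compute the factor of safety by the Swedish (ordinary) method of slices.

Ordinary method of slices: FS = Σ[c'·Δl_i + (W_i cosα_i)·tanφ'] / Σ W_i sinα_i, with Δl_i = b_i / cosα_i.
Slice 1: Δl = 1.6/cos(-9.3°) = 1.621 m; N'_1 = 16·cos(-9.3°) = 15.8; c'Δl = 10.70; W sinα = -2.6
Slice 2: Δl = 1.4/cos(-2.4°) = 1.401 m; N'_2 = 38·cos(-2.4°) = 38.0; c'Δl = 9.25; W sinα = -1.6
Slice 3: Δl = 1.4/cos4.0° = 1.403 m; N'_3 = 55·cos4.0° = 54.9; c'Δl = 9.26; W sinα = 3.8
Slice 4: Δl = 3.2/cos14.7° = 3.308 m; N'_4 = 168·cos14.7° = 162.5; c'Δl = 21.83; W sinα = 42.6
Slice 5: Δl = 2.8/cos29.5° = 3.217 m; N'_5 = 155·cos29.5° = 134.9; c'Δl = 21.23; W sinα = 76.3
Slice 6: Δl = 2.0/cos43.2° = 2.744 m; N'_6 = 41·cos43.2° = 29.9; c'Δl = 18.11; W sinα = 28.1
Σc'Δl = 90.4 kN/m; ΣN' = 435.9 kN/m; ΣW sinα = 146.7 kN/m
Resisting = 90.4 + 435.9·tan33.7° = 90.4 + 290.7 = 381.1 kN/m
FS = 381.1 / 146.7 = 2.598

FS = 2.60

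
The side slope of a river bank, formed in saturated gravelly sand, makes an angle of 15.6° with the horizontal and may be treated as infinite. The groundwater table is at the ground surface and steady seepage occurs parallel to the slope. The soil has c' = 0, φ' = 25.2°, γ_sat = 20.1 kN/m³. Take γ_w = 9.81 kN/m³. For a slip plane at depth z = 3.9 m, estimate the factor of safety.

FS = 0.86

With seepage parallel to the slope and the water table at the surface, the effective normal stress on the slip plane uses the buoyant unit weight γ' = γ_sat − γ_w while the driving shear stress uses γ_sat:
FS = [c' + γ' z cos²β tanφ'] / [γ_sat z sinβ cosβ]
(For c' = 0 this reduces to FS = (γ'/γ_sat)·tanφ'/tanβ.)
γ' = 20.1 − 9.81 = 10.29 kN/m³
Numerator = 0.0 + 10.29·3.9·cos²15.6°·tan25.2° = 0.0 + 10.29·3.9·0.9277·0.4706 = 17.519 kPa
Denominator = 20.1·3.9·sin15.6°·cos15.6° = 20.1·3.9·0.2689·0.9632 = 20.304 kPa
FS = 17.519 / 20.304 = 0.863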